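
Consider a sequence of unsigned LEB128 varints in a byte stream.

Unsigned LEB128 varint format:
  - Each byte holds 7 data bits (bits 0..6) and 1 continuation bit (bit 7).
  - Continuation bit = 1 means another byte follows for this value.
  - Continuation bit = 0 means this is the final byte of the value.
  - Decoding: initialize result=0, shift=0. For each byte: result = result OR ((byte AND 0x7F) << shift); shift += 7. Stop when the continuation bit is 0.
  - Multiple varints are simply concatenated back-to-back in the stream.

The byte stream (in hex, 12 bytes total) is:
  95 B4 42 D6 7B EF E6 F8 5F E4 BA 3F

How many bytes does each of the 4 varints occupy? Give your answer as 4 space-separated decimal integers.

  byte[0]=0x95 cont=1 payload=0x15=21: acc |= 21<<0 -> acc=21 shift=7
  byte[1]=0xB4 cont=1 payload=0x34=52: acc |= 52<<7 -> acc=6677 shift=14
  byte[2]=0x42 cont=0 payload=0x42=66: acc |= 66<<14 -> acc=1088021 shift=21 [end]
Varint 1: bytes[0:3] = 95 B4 42 -> value 1088021 (3 byte(s))
  byte[3]=0xD6 cont=1 payload=0x56=86: acc |= 86<<0 -> acc=86 shift=7
  byte[4]=0x7B cont=0 payload=0x7B=123: acc |= 123<<7 -> acc=15830 shift=14 [end]
Varint 2: bytes[3:5] = D6 7B -> value 15830 (2 byte(s))
  byte[5]=0xEF cont=1 payload=0x6F=111: acc |= 111<<0 -> acc=111 shift=7
  byte[6]=0xE6 cont=1 payload=0x66=102: acc |= 102<<7 -> acc=13167 shift=14
  byte[7]=0xF8 cont=1 payload=0x78=120: acc |= 120<<14 -> acc=1979247 shift=21
  byte[8]=0x5F cont=0 payload=0x5F=95: acc |= 95<<21 -> acc=201208687 shift=28 [end]
Varint 3: bytes[5:9] = EF E6 F8 5F -> value 201208687 (4 byte(s))
  byte[9]=0xE4 cont=1 payload=0x64=100: acc |= 100<<0 -> acc=100 shift=7
  byte[10]=0xBA cont=1 payload=0x3A=58: acc |= 58<<7 -> acc=7524 shift=14
  byte[11]=0x3F cont=0 payload=0x3F=63: acc |= 63<<14 -> acc=1039716 shift=21 [end]
Varint 4: bytes[9:12] = E4 BA 3F -> value 1039716 (3 byte(s))

Answer: 3 2 4 3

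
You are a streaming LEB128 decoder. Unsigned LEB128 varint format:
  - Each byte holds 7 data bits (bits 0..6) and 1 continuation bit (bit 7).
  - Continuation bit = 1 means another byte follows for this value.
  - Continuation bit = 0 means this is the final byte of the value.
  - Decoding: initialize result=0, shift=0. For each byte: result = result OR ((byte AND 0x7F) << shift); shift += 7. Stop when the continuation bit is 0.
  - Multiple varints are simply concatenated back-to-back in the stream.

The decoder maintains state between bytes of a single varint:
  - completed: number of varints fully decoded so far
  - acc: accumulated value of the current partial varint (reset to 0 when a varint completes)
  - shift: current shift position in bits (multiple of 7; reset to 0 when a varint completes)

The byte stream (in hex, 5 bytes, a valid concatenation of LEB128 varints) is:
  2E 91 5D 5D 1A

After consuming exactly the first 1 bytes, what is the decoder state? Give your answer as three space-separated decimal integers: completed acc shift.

byte[0]=0x2E cont=0 payload=0x2E: varint #1 complete (value=46); reset -> completed=1 acc=0 shift=0

Answer: 1 0 0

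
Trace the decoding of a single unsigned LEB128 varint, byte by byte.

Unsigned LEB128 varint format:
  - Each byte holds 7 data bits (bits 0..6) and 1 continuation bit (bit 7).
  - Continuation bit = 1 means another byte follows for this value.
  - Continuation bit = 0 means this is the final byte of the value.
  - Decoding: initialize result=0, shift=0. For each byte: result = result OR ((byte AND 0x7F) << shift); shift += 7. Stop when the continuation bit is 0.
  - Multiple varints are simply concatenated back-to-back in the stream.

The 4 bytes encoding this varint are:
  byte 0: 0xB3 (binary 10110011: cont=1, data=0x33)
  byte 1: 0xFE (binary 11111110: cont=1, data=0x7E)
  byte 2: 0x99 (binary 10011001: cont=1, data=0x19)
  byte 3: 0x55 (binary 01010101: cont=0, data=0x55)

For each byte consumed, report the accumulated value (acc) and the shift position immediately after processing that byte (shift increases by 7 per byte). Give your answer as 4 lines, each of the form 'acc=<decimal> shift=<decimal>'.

Answer: acc=51 shift=7
acc=16179 shift=14
acc=425779 shift=21
acc=178683699 shift=28

Derivation:
byte 0=0xB3: payload=0x33=51, contrib = 51<<0 = 51; acc -> 51, shift -> 7
byte 1=0xFE: payload=0x7E=126, contrib = 126<<7 = 16128; acc -> 16179, shift -> 14
byte 2=0x99: payload=0x19=25, contrib = 25<<14 = 409600; acc -> 425779, shift -> 21
byte 3=0x55: payload=0x55=85, contrib = 85<<21 = 178257920; acc -> 178683699, shift -> 28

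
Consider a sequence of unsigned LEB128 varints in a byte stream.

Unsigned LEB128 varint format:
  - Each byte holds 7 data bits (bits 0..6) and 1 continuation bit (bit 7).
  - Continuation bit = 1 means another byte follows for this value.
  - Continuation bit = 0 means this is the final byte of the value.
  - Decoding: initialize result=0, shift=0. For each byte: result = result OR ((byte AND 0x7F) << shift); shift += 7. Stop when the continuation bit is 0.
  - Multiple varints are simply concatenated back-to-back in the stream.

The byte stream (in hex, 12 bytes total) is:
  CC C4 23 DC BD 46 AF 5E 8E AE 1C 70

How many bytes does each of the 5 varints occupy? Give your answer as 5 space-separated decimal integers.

  byte[0]=0xCC cont=1 payload=0x4C=76: acc |= 76<<0 -> acc=76 shift=7
  byte[1]=0xC4 cont=1 payload=0x44=68: acc |= 68<<7 -> acc=8780 shift=14
  byte[2]=0x23 cont=0 payload=0x23=35: acc |= 35<<14 -> acc=582220 shift=21 [end]
Varint 1: bytes[0:3] = CC C4 23 -> value 582220 (3 byte(s))
  byte[3]=0xDC cont=1 payload=0x5C=92: acc |= 92<<0 -> acc=92 shift=7
  byte[4]=0xBD cont=1 payload=0x3D=61: acc |= 61<<7 -> acc=7900 shift=14
  byte[5]=0x46 cont=0 payload=0x46=70: acc |= 70<<14 -> acc=1154780 shift=21 [end]
Varint 2: bytes[3:6] = DC BD 46 -> value 1154780 (3 byte(s))
  byte[6]=0xAF cont=1 payload=0x2F=47: acc |= 47<<0 -> acc=47 shift=7
  byte[7]=0x5E cont=0 payload=0x5E=94: acc |= 94<<7 -> acc=12079 shift=14 [end]
Varint 3: bytes[6:8] = AF 5E -> value 12079 (2 byte(s))
  byte[8]=0x8E cont=1 payload=0x0E=14: acc |= 14<<0 -> acc=14 shift=7
  byte[9]=0xAE cont=1 payload=0x2E=46: acc |= 46<<7 -> acc=5902 shift=14
  byte[10]=0x1C cont=0 payload=0x1C=28: acc |= 28<<14 -> acc=464654 shift=21 [end]
Varint 4: bytes[8:11] = 8E AE 1C -> value 464654 (3 byte(s))
  byte[11]=0x70 cont=0 payload=0x70=112: acc |= 112<<0 -> acc=112 shift=7 [end]
Varint 5: bytes[11:12] = 70 -> value 112 (1 byte(s))

Answer: 3 3 2 3 1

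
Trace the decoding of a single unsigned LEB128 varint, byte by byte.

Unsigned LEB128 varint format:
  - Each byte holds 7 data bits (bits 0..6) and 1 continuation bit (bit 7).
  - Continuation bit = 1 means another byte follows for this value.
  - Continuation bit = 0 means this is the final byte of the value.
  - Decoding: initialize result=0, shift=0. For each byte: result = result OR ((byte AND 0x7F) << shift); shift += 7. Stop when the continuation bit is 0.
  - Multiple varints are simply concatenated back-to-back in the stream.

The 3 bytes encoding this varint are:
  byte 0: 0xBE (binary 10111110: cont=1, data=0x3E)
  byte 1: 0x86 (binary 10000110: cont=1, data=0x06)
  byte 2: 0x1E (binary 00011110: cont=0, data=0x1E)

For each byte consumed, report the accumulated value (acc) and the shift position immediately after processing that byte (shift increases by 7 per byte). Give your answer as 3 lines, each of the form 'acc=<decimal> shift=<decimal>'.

byte 0=0xBE: payload=0x3E=62, contrib = 62<<0 = 62; acc -> 62, shift -> 7
byte 1=0x86: payload=0x06=6, contrib = 6<<7 = 768; acc -> 830, shift -> 14
byte 2=0x1E: payload=0x1E=30, contrib = 30<<14 = 491520; acc -> 492350, shift -> 21

Answer: acc=62 shift=7
acc=830 shift=14
acc=492350 shift=21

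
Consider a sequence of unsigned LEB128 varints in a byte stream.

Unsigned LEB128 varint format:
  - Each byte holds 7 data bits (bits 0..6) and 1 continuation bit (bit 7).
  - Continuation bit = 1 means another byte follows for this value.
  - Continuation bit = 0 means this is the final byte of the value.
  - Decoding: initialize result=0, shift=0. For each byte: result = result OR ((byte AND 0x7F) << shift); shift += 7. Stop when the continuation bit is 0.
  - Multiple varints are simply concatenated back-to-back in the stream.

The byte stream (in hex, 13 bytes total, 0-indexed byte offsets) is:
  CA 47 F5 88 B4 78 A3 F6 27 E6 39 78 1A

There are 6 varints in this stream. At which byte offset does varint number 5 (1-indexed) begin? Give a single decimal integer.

Answer: 11

Derivation:
  byte[0]=0xCA cont=1 payload=0x4A=74: acc |= 74<<0 -> acc=74 shift=7
  byte[1]=0x47 cont=0 payload=0x47=71: acc |= 71<<7 -> acc=9162 shift=14 [end]
Varint 1: bytes[0:2] = CA 47 -> value 9162 (2 byte(s))
  byte[2]=0xF5 cont=1 payload=0x75=117: acc |= 117<<0 -> acc=117 shift=7
  byte[3]=0x88 cont=1 payload=0x08=8: acc |= 8<<7 -> acc=1141 shift=14
  byte[4]=0xB4 cont=1 payload=0x34=52: acc |= 52<<14 -> acc=853109 shift=21
  byte[5]=0x78 cont=0 payload=0x78=120: acc |= 120<<21 -> acc=252511349 shift=28 [end]
Varint 2: bytes[2:6] = F5 88 B4 78 -> value 252511349 (4 byte(s))
  byte[6]=0xA3 cont=1 payload=0x23=35: acc |= 35<<0 -> acc=35 shift=7
  byte[7]=0xF6 cont=1 payload=0x76=118: acc |= 118<<7 -> acc=15139 shift=14
  byte[8]=0x27 cont=0 payload=0x27=39: acc |= 39<<14 -> acc=654115 shift=21 [end]
Varint 3: bytes[6:9] = A3 F6 27 -> value 654115 (3 byte(s))
  byte[9]=0xE6 cont=1 payload=0x66=102: acc |= 102<<0 -> acc=102 shift=7
  byte[10]=0x39 cont=0 payload=0x39=57: acc |= 57<<7 -> acc=7398 shift=14 [end]
Varint 4: bytes[9:11] = E6 39 -> value 7398 (2 byte(s))
  byte[11]=0x78 cont=0 payload=0x78=120: acc |= 120<<0 -> acc=120 shift=7 [end]
Varint 5: bytes[11:12] = 78 -> value 120 (1 byte(s))
  byte[12]=0x1A cont=0 payload=0x1A=26: acc |= 26<<0 -> acc=26 shift=7 [end]
Varint 6: bytes[12:13] = 1A -> value 26 (1 byte(s))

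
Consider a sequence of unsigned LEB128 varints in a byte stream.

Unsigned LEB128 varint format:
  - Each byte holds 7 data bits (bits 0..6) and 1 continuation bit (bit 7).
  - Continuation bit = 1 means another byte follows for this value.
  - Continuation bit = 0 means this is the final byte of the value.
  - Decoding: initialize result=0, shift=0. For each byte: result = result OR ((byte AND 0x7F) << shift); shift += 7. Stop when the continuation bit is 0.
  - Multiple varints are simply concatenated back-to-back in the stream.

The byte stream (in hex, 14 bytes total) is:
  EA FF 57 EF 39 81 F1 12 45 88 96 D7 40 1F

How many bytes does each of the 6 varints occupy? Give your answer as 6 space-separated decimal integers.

  byte[0]=0xEA cont=1 payload=0x6A=106: acc |= 106<<0 -> acc=106 shift=7
  byte[1]=0xFF cont=1 payload=0x7F=127: acc |= 127<<7 -> acc=16362 shift=14
  byte[2]=0x57 cont=0 payload=0x57=87: acc |= 87<<14 -> acc=1441770 shift=21 [end]
Varint 1: bytes[0:3] = EA FF 57 -> value 1441770 (3 byte(s))
  byte[3]=0xEF cont=1 payload=0x6F=111: acc |= 111<<0 -> acc=111 shift=7
  byte[4]=0x39 cont=0 payload=0x39=57: acc |= 57<<7 -> acc=7407 shift=14 [end]
Varint 2: bytes[3:5] = EF 39 -> value 7407 (2 byte(s))
  byte[5]=0x81 cont=1 payload=0x01=1: acc |= 1<<0 -> acc=1 shift=7
  byte[6]=0xF1 cont=1 payload=0x71=113: acc |= 113<<7 -> acc=14465 shift=14
  byte[7]=0x12 cont=0 payload=0x12=18: acc |= 18<<14 -> acc=309377 shift=21 [end]
Varint 3: bytes[5:8] = 81 F1 12 -> value 309377 (3 byte(s))
  byte[8]=0x45 cont=0 payload=0x45=69: acc |= 69<<0 -> acc=69 shift=7 [end]
Varint 4: bytes[8:9] = 45 -> value 69 (1 byte(s))
  byte[9]=0x88 cont=1 payload=0x08=8: acc |= 8<<0 -> acc=8 shift=7
  byte[10]=0x96 cont=1 payload=0x16=22: acc |= 22<<7 -> acc=2824 shift=14
  byte[11]=0xD7 cont=1 payload=0x57=87: acc |= 87<<14 -> acc=1428232 shift=21
  byte[12]=0x40 cont=0 payload=0x40=64: acc |= 64<<21 -> acc=135645960 shift=28 [end]
Varint 5: bytes[9:13] = 88 96 D7 40 -> value 135645960 (4 byte(s))
  byte[13]=0x1F cont=0 payload=0x1F=31: acc |= 31<<0 -> acc=31 shift=7 [end]
Varint 6: bytes[13:14] = 1F -> value 31 (1 byte(s))

Answer: 3 2 3 1 4 1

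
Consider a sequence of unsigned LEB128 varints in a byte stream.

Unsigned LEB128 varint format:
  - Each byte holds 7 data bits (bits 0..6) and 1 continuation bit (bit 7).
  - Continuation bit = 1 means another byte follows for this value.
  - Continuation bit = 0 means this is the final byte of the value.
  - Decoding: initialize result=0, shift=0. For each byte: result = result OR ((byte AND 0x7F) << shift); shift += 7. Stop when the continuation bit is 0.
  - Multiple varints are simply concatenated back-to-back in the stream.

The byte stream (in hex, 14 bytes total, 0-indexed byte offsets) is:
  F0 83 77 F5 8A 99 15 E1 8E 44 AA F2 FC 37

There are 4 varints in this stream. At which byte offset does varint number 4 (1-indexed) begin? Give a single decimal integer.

Answer: 10

Derivation:
  byte[0]=0xF0 cont=1 payload=0x70=112: acc |= 112<<0 -> acc=112 shift=7
  byte[1]=0x83 cont=1 payload=0x03=3: acc |= 3<<7 -> acc=496 shift=14
  byte[2]=0x77 cont=0 payload=0x77=119: acc |= 119<<14 -> acc=1950192 shift=21 [end]
Varint 1: bytes[0:3] = F0 83 77 -> value 1950192 (3 byte(s))
  byte[3]=0xF5 cont=1 payload=0x75=117: acc |= 117<<0 -> acc=117 shift=7
  byte[4]=0x8A cont=1 payload=0x0A=10: acc |= 10<<7 -> acc=1397 shift=14
  byte[5]=0x99 cont=1 payload=0x19=25: acc |= 25<<14 -> acc=410997 shift=21
  byte[6]=0x15 cont=0 payload=0x15=21: acc |= 21<<21 -> acc=44451189 shift=28 [end]
Varint 2: bytes[3:7] = F5 8A 99 15 -> value 44451189 (4 byte(s))
  byte[7]=0xE1 cont=1 payload=0x61=97: acc |= 97<<0 -> acc=97 shift=7
  byte[8]=0x8E cont=1 payload=0x0E=14: acc |= 14<<7 -> acc=1889 shift=14
  byte[9]=0x44 cont=0 payload=0x44=68: acc |= 68<<14 -> acc=1116001 shift=21 [end]
Varint 3: bytes[7:10] = E1 8E 44 -> value 1116001 (3 byte(s))
  byte[10]=0xAA cont=1 payload=0x2A=42: acc |= 42<<0 -> acc=42 shift=7
  byte[11]=0xF2 cont=1 payload=0x72=114: acc |= 114<<7 -> acc=14634 shift=14
  byte[12]=0xFC cont=1 payload=0x7C=124: acc |= 124<<14 -> acc=2046250 shift=21
  byte[13]=0x37 cont=0 payload=0x37=55: acc |= 55<<21 -> acc=117389610 shift=28 [end]
Varint 4: bytes[10:14] = AA F2 FC 37 -> value 117389610 (4 byte(s))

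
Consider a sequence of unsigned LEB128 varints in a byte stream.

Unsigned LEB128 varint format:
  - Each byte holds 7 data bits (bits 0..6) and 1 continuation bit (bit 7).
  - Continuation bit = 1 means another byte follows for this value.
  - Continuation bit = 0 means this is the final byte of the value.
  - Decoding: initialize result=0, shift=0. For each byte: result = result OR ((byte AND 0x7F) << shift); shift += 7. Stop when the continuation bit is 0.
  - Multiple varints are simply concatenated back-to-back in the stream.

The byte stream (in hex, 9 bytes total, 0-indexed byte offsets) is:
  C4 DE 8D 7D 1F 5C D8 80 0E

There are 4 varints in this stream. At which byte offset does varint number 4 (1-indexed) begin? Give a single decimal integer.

Answer: 6

Derivation:
  byte[0]=0xC4 cont=1 payload=0x44=68: acc |= 68<<0 -> acc=68 shift=7
  byte[1]=0xDE cont=1 payload=0x5E=94: acc |= 94<<7 -> acc=12100 shift=14
  byte[2]=0x8D cont=1 payload=0x0D=13: acc |= 13<<14 -> acc=225092 shift=21
  byte[3]=0x7D cont=0 payload=0x7D=125: acc |= 125<<21 -> acc=262369092 shift=28 [end]
Varint 1: bytes[0:4] = C4 DE 8D 7D -> value 262369092 (4 byte(s))
  byte[4]=0x1F cont=0 payload=0x1F=31: acc |= 31<<0 -> acc=31 shift=7 [end]
Varint 2: bytes[4:5] = 1F -> value 31 (1 byte(s))
  byte[5]=0x5C cont=0 payload=0x5C=92: acc |= 92<<0 -> acc=92 shift=7 [end]
Varint 3: bytes[5:6] = 5C -> value 92 (1 byte(s))
  byte[6]=0xD8 cont=1 payload=0x58=88: acc |= 88<<0 -> acc=88 shift=7
  byte[7]=0x80 cont=1 payload=0x00=0: acc |= 0<<7 -> acc=88 shift=14
  byte[8]=0x0E cont=0 payload=0x0E=14: acc |= 14<<14 -> acc=229464 shift=21 [end]
Varint 4: bytes[6:9] = D8 80 0E -> value 229464 (3 byte(s))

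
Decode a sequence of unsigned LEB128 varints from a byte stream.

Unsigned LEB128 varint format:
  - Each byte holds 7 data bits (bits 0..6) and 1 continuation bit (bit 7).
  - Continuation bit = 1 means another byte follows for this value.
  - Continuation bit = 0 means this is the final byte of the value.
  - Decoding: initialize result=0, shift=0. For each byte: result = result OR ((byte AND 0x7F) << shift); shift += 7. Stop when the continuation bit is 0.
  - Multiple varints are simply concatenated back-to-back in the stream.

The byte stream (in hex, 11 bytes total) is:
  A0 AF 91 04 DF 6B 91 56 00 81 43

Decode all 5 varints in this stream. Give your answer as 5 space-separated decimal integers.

  byte[0]=0xA0 cont=1 payload=0x20=32: acc |= 32<<0 -> acc=32 shift=7
  byte[1]=0xAF cont=1 payload=0x2F=47: acc |= 47<<7 -> acc=6048 shift=14
  byte[2]=0x91 cont=1 payload=0x11=17: acc |= 17<<14 -> acc=284576 shift=21
  byte[3]=0x04 cont=0 payload=0x04=4: acc |= 4<<21 -> acc=8673184 shift=28 [end]
Varint 1: bytes[0:4] = A0 AF 91 04 -> value 8673184 (4 byte(s))
  byte[4]=0xDF cont=1 payload=0x5F=95: acc |= 95<<0 -> acc=95 shift=7
  byte[5]=0x6B cont=0 payload=0x6B=107: acc |= 107<<7 -> acc=13791 shift=14 [end]
Varint 2: bytes[4:6] = DF 6B -> value 13791 (2 byte(s))
  byte[6]=0x91 cont=1 payload=0x11=17: acc |= 17<<0 -> acc=17 shift=7
  byte[7]=0x56 cont=0 payload=0x56=86: acc |= 86<<7 -> acc=11025 shift=14 [end]
Varint 3: bytes[6:8] = 91 56 -> value 11025 (2 byte(s))
  byte[8]=0x00 cont=0 payload=0x00=0: acc |= 0<<0 -> acc=0 shift=7 [end]
Varint 4: bytes[8:9] = 00 -> value 0 (1 byte(s))
  byte[9]=0x81 cont=1 payload=0x01=1: acc |= 1<<0 -> acc=1 shift=7
  byte[10]=0x43 cont=0 payload=0x43=67: acc |= 67<<7 -> acc=8577 shift=14 [end]
Varint 5: bytes[9:11] = 81 43 -> value 8577 (2 byte(s))

Answer: 8673184 13791 11025 0 8577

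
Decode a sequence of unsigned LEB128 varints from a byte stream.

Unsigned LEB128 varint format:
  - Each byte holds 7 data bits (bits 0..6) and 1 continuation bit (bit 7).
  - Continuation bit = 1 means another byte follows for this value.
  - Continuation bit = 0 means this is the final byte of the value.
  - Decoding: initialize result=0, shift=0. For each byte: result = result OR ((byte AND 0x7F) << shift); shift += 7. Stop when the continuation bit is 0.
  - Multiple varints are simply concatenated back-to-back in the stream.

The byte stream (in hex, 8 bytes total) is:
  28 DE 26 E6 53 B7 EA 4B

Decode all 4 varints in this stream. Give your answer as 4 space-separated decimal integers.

  byte[0]=0x28 cont=0 payload=0x28=40: acc |= 40<<0 -> acc=40 shift=7 [end]
Varint 1: bytes[0:1] = 28 -> value 40 (1 byte(s))
  byte[1]=0xDE cont=1 payload=0x5E=94: acc |= 94<<0 -> acc=94 shift=7
  byte[2]=0x26 cont=0 payload=0x26=38: acc |= 38<<7 -> acc=4958 shift=14 [end]
Varint 2: bytes[1:3] = DE 26 -> value 4958 (2 byte(s))
  byte[3]=0xE6 cont=1 payload=0x66=102: acc |= 102<<0 -> acc=102 shift=7
  byte[4]=0x53 cont=0 payload=0x53=83: acc |= 83<<7 -> acc=10726 shift=14 [end]
Varint 3: bytes[3:5] = E6 53 -> value 10726 (2 byte(s))
  byte[5]=0xB7 cont=1 payload=0x37=55: acc |= 55<<0 -> acc=55 shift=7
  byte[6]=0xEA cont=1 payload=0x6A=106: acc |= 106<<7 -> acc=13623 shift=14
  byte[7]=0x4B cont=0 payload=0x4B=75: acc |= 75<<14 -> acc=1242423 shift=21 [end]
Varint 4: bytes[5:8] = B7 EA 4B -> value 1242423 (3 byte(s))

Answer: 40 4958 10726 1242423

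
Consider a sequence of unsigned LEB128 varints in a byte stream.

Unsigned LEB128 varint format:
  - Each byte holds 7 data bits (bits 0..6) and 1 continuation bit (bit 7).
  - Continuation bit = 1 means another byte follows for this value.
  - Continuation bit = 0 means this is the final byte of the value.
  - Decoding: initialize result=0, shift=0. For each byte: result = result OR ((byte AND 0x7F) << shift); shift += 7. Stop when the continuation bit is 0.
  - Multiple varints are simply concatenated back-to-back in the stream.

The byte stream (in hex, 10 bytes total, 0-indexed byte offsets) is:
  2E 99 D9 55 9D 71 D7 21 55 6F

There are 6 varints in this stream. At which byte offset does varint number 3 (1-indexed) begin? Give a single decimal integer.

Answer: 4

Derivation:
  byte[0]=0x2E cont=0 payload=0x2E=46: acc |= 46<<0 -> acc=46 shift=7 [end]
Varint 1: bytes[0:1] = 2E -> value 46 (1 byte(s))
  byte[1]=0x99 cont=1 payload=0x19=25: acc |= 25<<0 -> acc=25 shift=7
  byte[2]=0xD9 cont=1 payload=0x59=89: acc |= 89<<7 -> acc=11417 shift=14
  byte[3]=0x55 cont=0 payload=0x55=85: acc |= 85<<14 -> acc=1404057 shift=21 [end]
Varint 2: bytes[1:4] = 99 D9 55 -> value 1404057 (3 byte(s))
  byte[4]=0x9D cont=1 payload=0x1D=29: acc |= 29<<0 -> acc=29 shift=7
  byte[5]=0x71 cont=0 payload=0x71=113: acc |= 113<<7 -> acc=14493 shift=14 [end]
Varint 3: bytes[4:6] = 9D 71 -> value 14493 (2 byte(s))
  byte[6]=0xD7 cont=1 payload=0x57=87: acc |= 87<<0 -> acc=87 shift=7
  byte[7]=0x21 cont=0 payload=0x21=33: acc |= 33<<7 -> acc=4311 shift=14 [end]
Varint 4: bytes[6:8] = D7 21 -> value 4311 (2 byte(s))
  byte[8]=0x55 cont=0 payload=0x55=85: acc |= 85<<0 -> acc=85 shift=7 [end]
Varint 5: bytes[8:9] = 55 -> value 85 (1 byte(s))
  byte[9]=0x6F cont=0 payload=0x6F=111: acc |= 111<<0 -> acc=111 shift=7 [end]
Varint 6: bytes[9:10] = 6F -> value 111 (1 byte(s))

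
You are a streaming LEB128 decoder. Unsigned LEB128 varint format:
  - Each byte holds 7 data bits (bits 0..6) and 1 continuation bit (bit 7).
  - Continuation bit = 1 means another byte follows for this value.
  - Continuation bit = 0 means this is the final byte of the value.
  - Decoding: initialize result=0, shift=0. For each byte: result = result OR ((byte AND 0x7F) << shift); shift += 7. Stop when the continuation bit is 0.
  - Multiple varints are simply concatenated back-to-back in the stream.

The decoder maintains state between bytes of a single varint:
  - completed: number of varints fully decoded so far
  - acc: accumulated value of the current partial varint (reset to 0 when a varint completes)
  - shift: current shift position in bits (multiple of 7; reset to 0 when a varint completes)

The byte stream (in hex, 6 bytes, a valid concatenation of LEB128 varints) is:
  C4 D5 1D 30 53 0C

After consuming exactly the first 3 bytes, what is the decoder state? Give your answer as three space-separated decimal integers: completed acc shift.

Answer: 1 0 0

Derivation:
byte[0]=0xC4 cont=1 payload=0x44: acc |= 68<<0 -> completed=0 acc=68 shift=7
byte[1]=0xD5 cont=1 payload=0x55: acc |= 85<<7 -> completed=0 acc=10948 shift=14
byte[2]=0x1D cont=0 payload=0x1D: varint #1 complete (value=486084); reset -> completed=1 acc=0 shift=0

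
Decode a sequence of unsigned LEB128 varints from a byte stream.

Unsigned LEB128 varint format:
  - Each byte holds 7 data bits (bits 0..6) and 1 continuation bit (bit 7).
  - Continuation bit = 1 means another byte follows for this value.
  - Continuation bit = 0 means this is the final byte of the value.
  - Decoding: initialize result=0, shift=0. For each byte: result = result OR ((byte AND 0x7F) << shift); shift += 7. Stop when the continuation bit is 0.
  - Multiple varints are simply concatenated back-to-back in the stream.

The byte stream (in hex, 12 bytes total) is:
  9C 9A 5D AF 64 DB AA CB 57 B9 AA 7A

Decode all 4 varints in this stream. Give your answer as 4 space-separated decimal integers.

  byte[0]=0x9C cont=1 payload=0x1C=28: acc |= 28<<0 -> acc=28 shift=7
  byte[1]=0x9A cont=1 payload=0x1A=26: acc |= 26<<7 -> acc=3356 shift=14
  byte[2]=0x5D cont=0 payload=0x5D=93: acc |= 93<<14 -> acc=1527068 shift=21 [end]
Varint 1: bytes[0:3] = 9C 9A 5D -> value 1527068 (3 byte(s))
  byte[3]=0xAF cont=1 payload=0x2F=47: acc |= 47<<0 -> acc=47 shift=7
  byte[4]=0x64 cont=0 payload=0x64=100: acc |= 100<<7 -> acc=12847 shift=14 [end]
Varint 2: bytes[3:5] = AF 64 -> value 12847 (2 byte(s))
  byte[5]=0xDB cont=1 payload=0x5B=91: acc |= 91<<0 -> acc=91 shift=7
  byte[6]=0xAA cont=1 payload=0x2A=42: acc |= 42<<7 -> acc=5467 shift=14
  byte[7]=0xCB cont=1 payload=0x4B=75: acc |= 75<<14 -> acc=1234267 shift=21
  byte[8]=0x57 cont=0 payload=0x57=87: acc |= 87<<21 -> acc=183686491 shift=28 [end]
Varint 3: bytes[5:9] = DB AA CB 57 -> value 183686491 (4 byte(s))
  byte[9]=0xB9 cont=1 payload=0x39=57: acc |= 57<<0 -> acc=57 shift=7
  byte[10]=0xAA cont=1 payload=0x2A=42: acc |= 42<<7 -> acc=5433 shift=14
  byte[11]=0x7A cont=0 payload=0x7A=122: acc |= 122<<14 -> acc=2004281 shift=21 [end]
Varint 4: bytes[9:12] = B9 AA 7A -> value 2004281 (3 byte(s))

Answer: 1527068 12847 183686491 2004281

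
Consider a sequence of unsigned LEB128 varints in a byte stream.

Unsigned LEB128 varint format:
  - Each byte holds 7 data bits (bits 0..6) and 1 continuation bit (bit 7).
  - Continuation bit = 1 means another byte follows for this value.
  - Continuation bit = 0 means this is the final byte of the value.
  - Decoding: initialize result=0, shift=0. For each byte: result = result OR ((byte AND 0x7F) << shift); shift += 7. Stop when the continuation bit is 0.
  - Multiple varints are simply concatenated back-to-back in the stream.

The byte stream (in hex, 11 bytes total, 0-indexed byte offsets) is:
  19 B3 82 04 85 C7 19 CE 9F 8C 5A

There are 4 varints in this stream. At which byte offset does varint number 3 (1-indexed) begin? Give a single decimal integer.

  byte[0]=0x19 cont=0 payload=0x19=25: acc |= 25<<0 -> acc=25 shift=7 [end]
Varint 1: bytes[0:1] = 19 -> value 25 (1 byte(s))
  byte[1]=0xB3 cont=1 payload=0x33=51: acc |= 51<<0 -> acc=51 shift=7
  byte[2]=0x82 cont=1 payload=0x02=2: acc |= 2<<7 -> acc=307 shift=14
  byte[3]=0x04 cont=0 payload=0x04=4: acc |= 4<<14 -> acc=65843 shift=21 [end]
Varint 2: bytes[1:4] = B3 82 04 -> value 65843 (3 byte(s))
  byte[4]=0x85 cont=1 payload=0x05=5: acc |= 5<<0 -> acc=5 shift=7
  byte[5]=0xC7 cont=1 payload=0x47=71: acc |= 71<<7 -> acc=9093 shift=14
  byte[6]=0x19 cont=0 payload=0x19=25: acc |= 25<<14 -> acc=418693 shift=21 [end]
Varint 3: bytes[4:7] = 85 C7 19 -> value 418693 (3 byte(s))
  byte[7]=0xCE cont=1 payload=0x4E=78: acc |= 78<<0 -> acc=78 shift=7
  byte[8]=0x9F cont=1 payload=0x1F=31: acc |= 31<<7 -> acc=4046 shift=14
  byte[9]=0x8C cont=1 payload=0x0C=12: acc |= 12<<14 -> acc=200654 shift=21
  byte[10]=0x5A cont=0 payload=0x5A=90: acc |= 90<<21 -> acc=188944334 shift=28 [end]
Varint 4: bytes[7:11] = CE 9F 8C 5A -> value 188944334 (4 byte(s))

Answer: 4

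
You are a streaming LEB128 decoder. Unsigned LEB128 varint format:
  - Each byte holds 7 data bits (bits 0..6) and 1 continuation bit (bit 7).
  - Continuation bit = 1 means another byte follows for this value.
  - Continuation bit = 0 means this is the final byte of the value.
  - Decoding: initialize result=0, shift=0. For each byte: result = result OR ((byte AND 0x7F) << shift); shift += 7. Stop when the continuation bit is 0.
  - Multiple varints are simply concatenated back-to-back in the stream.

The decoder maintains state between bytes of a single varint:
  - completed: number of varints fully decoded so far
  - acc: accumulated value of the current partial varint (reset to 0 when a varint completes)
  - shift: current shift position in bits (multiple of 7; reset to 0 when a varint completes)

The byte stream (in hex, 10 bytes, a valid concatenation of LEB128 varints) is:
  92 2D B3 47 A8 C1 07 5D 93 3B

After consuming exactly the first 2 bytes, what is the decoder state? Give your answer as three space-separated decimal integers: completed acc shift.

byte[0]=0x92 cont=1 payload=0x12: acc |= 18<<0 -> completed=0 acc=18 shift=7
byte[1]=0x2D cont=0 payload=0x2D: varint #1 complete (value=5778); reset -> completed=1 acc=0 shift=0

Answer: 1 0 0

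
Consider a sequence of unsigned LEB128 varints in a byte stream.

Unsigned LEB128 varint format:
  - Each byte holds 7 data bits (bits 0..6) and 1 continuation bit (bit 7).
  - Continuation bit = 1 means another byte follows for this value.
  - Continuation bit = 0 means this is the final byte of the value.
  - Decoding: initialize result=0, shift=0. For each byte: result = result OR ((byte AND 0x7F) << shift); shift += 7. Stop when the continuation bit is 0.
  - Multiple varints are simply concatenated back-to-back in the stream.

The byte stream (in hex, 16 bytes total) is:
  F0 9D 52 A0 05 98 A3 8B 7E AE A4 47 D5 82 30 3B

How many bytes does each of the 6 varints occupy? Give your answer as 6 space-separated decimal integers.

Answer: 3 2 4 3 3 1

Derivation:
  byte[0]=0xF0 cont=1 payload=0x70=112: acc |= 112<<0 -> acc=112 shift=7
  byte[1]=0x9D cont=1 payload=0x1D=29: acc |= 29<<7 -> acc=3824 shift=14
  byte[2]=0x52 cont=0 payload=0x52=82: acc |= 82<<14 -> acc=1347312 shift=21 [end]
Varint 1: bytes[0:3] = F0 9D 52 -> value 1347312 (3 byte(s))
  byte[3]=0xA0 cont=1 payload=0x20=32: acc |= 32<<0 -> acc=32 shift=7
  byte[4]=0x05 cont=0 payload=0x05=5: acc |= 5<<7 -> acc=672 shift=14 [end]
Varint 2: bytes[3:5] = A0 05 -> value 672 (2 byte(s))
  byte[5]=0x98 cont=1 payload=0x18=24: acc |= 24<<0 -> acc=24 shift=7
  byte[6]=0xA3 cont=1 payload=0x23=35: acc |= 35<<7 -> acc=4504 shift=14
  byte[7]=0x8B cont=1 payload=0x0B=11: acc |= 11<<14 -> acc=184728 shift=21
  byte[8]=0x7E cont=0 payload=0x7E=126: acc |= 126<<21 -> acc=264425880 shift=28 [end]
Varint 3: bytes[5:9] = 98 A3 8B 7E -> value 264425880 (4 byte(s))
  byte[9]=0xAE cont=1 payload=0x2E=46: acc |= 46<<0 -> acc=46 shift=7
  byte[10]=0xA4 cont=1 payload=0x24=36: acc |= 36<<7 -> acc=4654 shift=14
  byte[11]=0x47 cont=0 payload=0x47=71: acc |= 71<<14 -> acc=1167918 shift=21 [end]
Varint 4: bytes[9:12] = AE A4 47 -> value 1167918 (3 byte(s))
  byte[12]=0xD5 cont=1 payload=0x55=85: acc |= 85<<0 -> acc=85 shift=7
  byte[13]=0x82 cont=1 payload=0x02=2: acc |= 2<<7 -> acc=341 shift=14
  byte[14]=0x30 cont=0 payload=0x30=48: acc |= 48<<14 -> acc=786773 shift=21 [end]
Varint 5: bytes[12:15] = D5 82 30 -> value 786773 (3 byte(s))
  byte[15]=0x3B cont=0 payload=0x3B=59: acc |= 59<<0 -> acc=59 shift=7 [end]
Varint 6: bytes[15:16] = 3B -> value 59 (1 byte(s))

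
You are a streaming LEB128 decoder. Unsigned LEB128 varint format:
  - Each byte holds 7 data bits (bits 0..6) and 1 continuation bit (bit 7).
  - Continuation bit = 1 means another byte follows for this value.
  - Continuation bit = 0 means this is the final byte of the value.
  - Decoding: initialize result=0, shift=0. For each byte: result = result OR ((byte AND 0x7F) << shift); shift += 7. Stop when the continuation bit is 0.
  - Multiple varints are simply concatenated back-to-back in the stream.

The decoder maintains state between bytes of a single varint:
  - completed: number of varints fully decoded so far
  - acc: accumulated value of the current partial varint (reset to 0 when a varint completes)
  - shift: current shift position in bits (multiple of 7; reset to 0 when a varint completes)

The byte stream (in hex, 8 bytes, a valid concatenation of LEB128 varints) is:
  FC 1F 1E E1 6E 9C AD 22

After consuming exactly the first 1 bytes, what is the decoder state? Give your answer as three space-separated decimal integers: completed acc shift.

byte[0]=0xFC cont=1 payload=0x7C: acc |= 124<<0 -> completed=0 acc=124 shift=7

Answer: 0 124 7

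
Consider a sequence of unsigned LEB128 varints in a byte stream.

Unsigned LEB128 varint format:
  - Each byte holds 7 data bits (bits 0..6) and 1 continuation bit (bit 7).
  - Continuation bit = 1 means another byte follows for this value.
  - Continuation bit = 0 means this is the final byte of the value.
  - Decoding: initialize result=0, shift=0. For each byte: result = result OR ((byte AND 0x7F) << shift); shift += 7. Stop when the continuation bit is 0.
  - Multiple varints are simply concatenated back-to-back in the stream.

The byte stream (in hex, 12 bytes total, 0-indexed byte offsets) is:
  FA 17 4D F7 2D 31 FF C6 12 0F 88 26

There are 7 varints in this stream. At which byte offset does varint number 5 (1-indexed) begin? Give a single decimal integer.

Answer: 6

Derivation:
  byte[0]=0xFA cont=1 payload=0x7A=122: acc |= 122<<0 -> acc=122 shift=7
  byte[1]=0x17 cont=0 payload=0x17=23: acc |= 23<<7 -> acc=3066 shift=14 [end]
Varint 1: bytes[0:2] = FA 17 -> value 3066 (2 byte(s))
  byte[2]=0x4D cont=0 payload=0x4D=77: acc |= 77<<0 -> acc=77 shift=7 [end]
Varint 2: bytes[2:3] = 4D -> value 77 (1 byte(s))
  byte[3]=0xF7 cont=1 payload=0x77=119: acc |= 119<<0 -> acc=119 shift=7
  byte[4]=0x2D cont=0 payload=0x2D=45: acc |= 45<<7 -> acc=5879 shift=14 [end]
Varint 3: bytes[3:5] = F7 2D -> value 5879 (2 byte(s))
  byte[5]=0x31 cont=0 payload=0x31=49: acc |= 49<<0 -> acc=49 shift=7 [end]
Varint 4: bytes[5:6] = 31 -> value 49 (1 byte(s))
  byte[6]=0xFF cont=1 payload=0x7F=127: acc |= 127<<0 -> acc=127 shift=7
  byte[7]=0xC6 cont=1 payload=0x46=70: acc |= 70<<7 -> acc=9087 shift=14
  byte[8]=0x12 cont=0 payload=0x12=18: acc |= 18<<14 -> acc=303999 shift=21 [end]
Varint 5: bytes[6:9] = FF C6 12 -> value 303999 (3 byte(s))
  byte[9]=0x0F cont=0 payload=0x0F=15: acc |= 15<<0 -> acc=15 shift=7 [end]
Varint 6: bytes[9:10] = 0F -> value 15 (1 byte(s))
  byte[10]=0x88 cont=1 payload=0x08=8: acc |= 8<<0 -> acc=8 shift=7
  byte[11]=0x26 cont=0 payload=0x26=38: acc |= 38<<7 -> acc=4872 shift=14 [end]
Varint 7: bytes[10:12] = 88 26 -> value 4872 (2 byte(s))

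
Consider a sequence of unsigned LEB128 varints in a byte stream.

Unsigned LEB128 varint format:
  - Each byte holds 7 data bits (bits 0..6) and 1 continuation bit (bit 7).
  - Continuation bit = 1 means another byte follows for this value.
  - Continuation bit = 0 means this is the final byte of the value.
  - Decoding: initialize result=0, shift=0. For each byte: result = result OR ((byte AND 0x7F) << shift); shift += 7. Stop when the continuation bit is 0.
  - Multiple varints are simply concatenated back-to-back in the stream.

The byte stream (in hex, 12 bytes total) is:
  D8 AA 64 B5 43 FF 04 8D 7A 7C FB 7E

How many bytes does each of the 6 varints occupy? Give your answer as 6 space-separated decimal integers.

Answer: 3 2 2 2 1 2

Derivation:
  byte[0]=0xD8 cont=1 payload=0x58=88: acc |= 88<<0 -> acc=88 shift=7
  byte[1]=0xAA cont=1 payload=0x2A=42: acc |= 42<<7 -> acc=5464 shift=14
  byte[2]=0x64 cont=0 payload=0x64=100: acc |= 100<<14 -> acc=1643864 shift=21 [end]
Varint 1: bytes[0:3] = D8 AA 64 -> value 1643864 (3 byte(s))
  byte[3]=0xB5 cont=1 payload=0x35=53: acc |= 53<<0 -> acc=53 shift=7
  byte[4]=0x43 cont=0 payload=0x43=67: acc |= 67<<7 -> acc=8629 shift=14 [end]
Varint 2: bytes[3:5] = B5 43 -> value 8629 (2 byte(s))
  byte[5]=0xFF cont=1 payload=0x7F=127: acc |= 127<<0 -> acc=127 shift=7
  byte[6]=0x04 cont=0 payload=0x04=4: acc |= 4<<7 -> acc=639 shift=14 [end]
Varint 3: bytes[5:7] = FF 04 -> value 639 (2 byte(s))
  byte[7]=0x8D cont=1 payload=0x0D=13: acc |= 13<<0 -> acc=13 shift=7
  byte[8]=0x7A cont=0 payload=0x7A=122: acc |= 122<<7 -> acc=15629 shift=14 [end]
Varint 4: bytes[7:9] = 8D 7A -> value 15629 (2 byte(s))
  byte[9]=0x7C cont=0 payload=0x7C=124: acc |= 124<<0 -> acc=124 shift=7 [end]
Varint 5: bytes[9:10] = 7C -> value 124 (1 byte(s))
  byte[10]=0xFB cont=1 payload=0x7B=123: acc |= 123<<0 -> acc=123 shift=7
  byte[11]=0x7E cont=0 payload=0x7E=126: acc |= 126<<7 -> acc=16251 shift=14 [end]
Varint 6: bytes[10:12] = FB 7E -> value 16251 (2 byte(s))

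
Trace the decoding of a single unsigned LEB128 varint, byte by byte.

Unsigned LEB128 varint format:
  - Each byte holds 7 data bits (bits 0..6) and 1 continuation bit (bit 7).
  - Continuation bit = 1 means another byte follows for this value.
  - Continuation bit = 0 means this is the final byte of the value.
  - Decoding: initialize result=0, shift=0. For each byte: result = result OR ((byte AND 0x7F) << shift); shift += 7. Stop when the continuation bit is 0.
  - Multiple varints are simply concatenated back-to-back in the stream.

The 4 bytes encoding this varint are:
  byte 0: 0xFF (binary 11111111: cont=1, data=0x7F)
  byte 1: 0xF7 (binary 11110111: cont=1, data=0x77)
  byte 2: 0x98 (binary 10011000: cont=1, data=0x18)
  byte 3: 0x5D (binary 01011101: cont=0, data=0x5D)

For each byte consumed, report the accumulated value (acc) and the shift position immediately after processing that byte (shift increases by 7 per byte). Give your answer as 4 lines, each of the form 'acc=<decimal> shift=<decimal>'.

byte 0=0xFF: payload=0x7F=127, contrib = 127<<0 = 127; acc -> 127, shift -> 7
byte 1=0xF7: payload=0x77=119, contrib = 119<<7 = 15232; acc -> 15359, shift -> 14
byte 2=0x98: payload=0x18=24, contrib = 24<<14 = 393216; acc -> 408575, shift -> 21
byte 3=0x5D: payload=0x5D=93, contrib = 93<<21 = 195035136; acc -> 195443711, shift -> 28

Answer: acc=127 shift=7
acc=15359 shift=14
acc=408575 shift=21
acc=195443711 shift=28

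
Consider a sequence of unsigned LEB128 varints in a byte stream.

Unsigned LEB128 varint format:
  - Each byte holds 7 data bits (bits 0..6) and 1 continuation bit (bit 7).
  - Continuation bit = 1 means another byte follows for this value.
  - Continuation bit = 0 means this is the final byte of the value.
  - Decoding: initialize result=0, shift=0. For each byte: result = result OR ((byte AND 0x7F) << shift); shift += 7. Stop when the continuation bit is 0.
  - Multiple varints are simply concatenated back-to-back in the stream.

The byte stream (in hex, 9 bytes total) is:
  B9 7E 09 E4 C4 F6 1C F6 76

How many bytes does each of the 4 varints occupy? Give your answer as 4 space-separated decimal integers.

  byte[0]=0xB9 cont=1 payload=0x39=57: acc |= 57<<0 -> acc=57 shift=7
  byte[1]=0x7E cont=0 payload=0x7E=126: acc |= 126<<7 -> acc=16185 shift=14 [end]
Varint 1: bytes[0:2] = B9 7E -> value 16185 (2 byte(s))
  byte[2]=0x09 cont=0 payload=0x09=9: acc |= 9<<0 -> acc=9 shift=7 [end]
Varint 2: bytes[2:3] = 09 -> value 9 (1 byte(s))
  byte[3]=0xE4 cont=1 payload=0x64=100: acc |= 100<<0 -> acc=100 shift=7
  byte[4]=0xC4 cont=1 payload=0x44=68: acc |= 68<<7 -> acc=8804 shift=14
  byte[5]=0xF6 cont=1 payload=0x76=118: acc |= 118<<14 -> acc=1942116 shift=21
  byte[6]=0x1C cont=0 payload=0x1C=28: acc |= 28<<21 -> acc=60662372 shift=28 [end]
Varint 3: bytes[3:7] = E4 C4 F6 1C -> value 60662372 (4 byte(s))
  byte[7]=0xF6 cont=1 payload=0x76=118: acc |= 118<<0 -> acc=118 shift=7
  byte[8]=0x76 cont=0 payload=0x76=118: acc |= 118<<7 -> acc=15222 shift=14 [end]
Varint 4: bytes[7:9] = F6 76 -> value 15222 (2 byte(s))

Answer: 2 1 4 2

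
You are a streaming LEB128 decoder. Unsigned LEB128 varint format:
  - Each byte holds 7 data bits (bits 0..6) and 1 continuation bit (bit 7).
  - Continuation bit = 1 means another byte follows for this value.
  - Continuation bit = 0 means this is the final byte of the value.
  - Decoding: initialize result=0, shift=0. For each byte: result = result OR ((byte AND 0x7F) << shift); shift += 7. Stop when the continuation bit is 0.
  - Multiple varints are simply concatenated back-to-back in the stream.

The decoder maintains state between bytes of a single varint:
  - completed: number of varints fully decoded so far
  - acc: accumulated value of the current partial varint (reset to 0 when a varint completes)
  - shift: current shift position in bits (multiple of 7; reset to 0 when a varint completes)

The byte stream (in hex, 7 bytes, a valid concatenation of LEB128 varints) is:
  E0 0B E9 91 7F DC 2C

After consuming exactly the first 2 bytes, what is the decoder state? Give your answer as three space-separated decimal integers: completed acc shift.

byte[0]=0xE0 cont=1 payload=0x60: acc |= 96<<0 -> completed=0 acc=96 shift=7
byte[1]=0x0B cont=0 payload=0x0B: varint #1 complete (value=1504); reset -> completed=1 acc=0 shift=0

Answer: 1 0 0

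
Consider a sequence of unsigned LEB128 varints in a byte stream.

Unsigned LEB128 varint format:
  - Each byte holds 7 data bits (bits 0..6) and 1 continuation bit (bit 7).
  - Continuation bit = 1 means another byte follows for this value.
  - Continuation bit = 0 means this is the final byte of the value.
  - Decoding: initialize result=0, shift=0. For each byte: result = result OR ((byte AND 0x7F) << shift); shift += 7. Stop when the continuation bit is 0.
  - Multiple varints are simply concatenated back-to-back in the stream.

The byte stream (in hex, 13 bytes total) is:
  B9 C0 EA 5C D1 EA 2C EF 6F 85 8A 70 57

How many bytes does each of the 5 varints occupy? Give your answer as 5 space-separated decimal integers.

  byte[0]=0xB9 cont=1 payload=0x39=57: acc |= 57<<0 -> acc=57 shift=7
  byte[1]=0xC0 cont=1 payload=0x40=64: acc |= 64<<7 -> acc=8249 shift=14
  byte[2]=0xEA cont=1 payload=0x6A=106: acc |= 106<<14 -> acc=1744953 shift=21
  byte[3]=0x5C cont=0 payload=0x5C=92: acc |= 92<<21 -> acc=194682937 shift=28 [end]
Varint 1: bytes[0:4] = B9 C0 EA 5C -> value 194682937 (4 byte(s))
  byte[4]=0xD1 cont=1 payload=0x51=81: acc |= 81<<0 -> acc=81 shift=7
  byte[5]=0xEA cont=1 payload=0x6A=106: acc |= 106<<7 -> acc=13649 shift=14
  byte[6]=0x2C cont=0 payload=0x2C=44: acc |= 44<<14 -> acc=734545 shift=21 [end]
Varint 2: bytes[4:7] = D1 EA 2C -> value 734545 (3 byte(s))
  byte[7]=0xEF cont=1 payload=0x6F=111: acc |= 111<<0 -> acc=111 shift=7
  byte[8]=0x6F cont=0 payload=0x6F=111: acc |= 111<<7 -> acc=14319 shift=14 [end]
Varint 3: bytes[7:9] = EF 6F -> value 14319 (2 byte(s))
  byte[9]=0x85 cont=1 payload=0x05=5: acc |= 5<<0 -> acc=5 shift=7
  byte[10]=0x8A cont=1 payload=0x0A=10: acc |= 10<<7 -> acc=1285 shift=14
  byte[11]=0x70 cont=0 payload=0x70=112: acc |= 112<<14 -> acc=1836293 shift=21 [end]
Varint 4: bytes[9:12] = 85 8A 70 -> value 1836293 (3 byte(s))
  byte[12]=0x57 cont=0 payload=0x57=87: acc |= 87<<0 -> acc=87 shift=7 [end]
Varint 5: bytes[12:13] = 57 -> value 87 (1 byte(s))

Answer: 4 3 2 3 1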